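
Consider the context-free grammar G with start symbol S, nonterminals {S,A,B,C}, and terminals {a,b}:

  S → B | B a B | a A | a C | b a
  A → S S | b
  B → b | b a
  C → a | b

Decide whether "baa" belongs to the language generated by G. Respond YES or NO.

Convert to CNF:
  S -> B X2 | T0 T1 | T1 A | T1 C | b
  A -> S S | b
  B -> T0 T1 | b
  C -> a | b
  T0 -> b
  T1 -> a
  X2 -> T1 B

Fill CYK table bottom-up:
  T[0,0] 'b' = {A,B,C,S,T0}  orig:{A,B,C,S}
  T[1,1] 'a' = {C,T1}  orig:{C}
  T[2,2] 'a' = {C,T1}  orig:{C}
  T[0,1] 'ba' = {B,S}
  T[1,2] 'aa' = {S}
  T[0,2] 'baa' = {A}

S ∉ T[0,2] ⇒ NO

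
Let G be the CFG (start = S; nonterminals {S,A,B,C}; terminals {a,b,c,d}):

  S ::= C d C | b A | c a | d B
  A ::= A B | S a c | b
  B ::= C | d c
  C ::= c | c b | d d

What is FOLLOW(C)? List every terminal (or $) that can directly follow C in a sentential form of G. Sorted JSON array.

FIRST sets, iterate to fixpoint:
pass 1:
  A via A→b: +{b}
  B via B→d c: +{d}
  C via C→c: +{c}
  C via C→d d: +{d}
  S via S→C d C: +{c,d}
  S via S→b A: +{b}
  S: {b,c,d}  A: {b}  B: {d}  C: {c,d}
pass 2:
  A via A→S a c: +{c,d}
  B via B→C: +{c}
  S: {b,c,d}  A: {b,c,d}  B: {c,d}  C: {c,d}
pass 3: (stable)
  S: {b,c,d}  A: {b,c,d}  B: {c,d}  C: {c,d}

FOLLOW iteration:
initialize: $ ∈ FOLLOW(S)
iter 1:
  A→A B: FOLLOW(A) ⊇ FIRST(B) = {c,d}; new: +{c,d}
  A→A B: FOLLOW(B) ⊇ FOLLOW(A) ⊇ {c,d}; new: +{c,d}
  A→S a c: FOLLOW(S) ⊇ FIRST(a) = {a}; new: +{a}
  B→C: FOLLOW(C) ⊇ FOLLOW(B) ⊇ {c,d}; new: +{c,d}
  S→C d C: FOLLOW(C) ⊇ FOLLOW(S) ⊇ {$,a}; new: +{$,a}
  S→b A: FOLLOW(A) ⊇ FOLLOW(S) ⊇ {$,a}; new: +{$,a}
  S→d B: FOLLOW(B) ⊇ FOLLOW(S) ⊇ {$,a}; new: +{$,a}
  FOLLOW[S]={$,a}  FOLLOW[A]={$,a,c,d}  FOLLOW[B]={$,a,c,d}  FOLLOW[C]={$,a,c,d}
iter 2: (no change)
  FOLLOW[S]={$,a}  FOLLOW[A]={$,a,c,d}  FOLLOW[B]={$,a,c,d}  FOLLOW[C]={$,a,c,d}

FOLLOW(C) = ["$", "a", "c", "d"]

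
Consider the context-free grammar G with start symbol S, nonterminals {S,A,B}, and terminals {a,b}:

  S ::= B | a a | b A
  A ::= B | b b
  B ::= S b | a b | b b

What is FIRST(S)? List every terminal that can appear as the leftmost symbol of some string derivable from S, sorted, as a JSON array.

FIRST sets, iterate to fixpoint:
iter 1:
  A via A→b b: +{b}
  B via B→a b: +{a}
  B via B→b b: +{b}
  S via S→B: +{a,b}
  FIRST(S)={a,b}  FIRST(A)={b}  FIRST(B)={a,b}
iter 2:
  A via A→B: +{a}
  FIRST(S)={a,b}  FIRST(A)={a,b}  FIRST(B)={a,b}
iter 3: done
  FIRST(S)={a,b}  FIRST(A)={a,b}  FIRST(B)={a,b}

FIRST(S) = ["a", "b"]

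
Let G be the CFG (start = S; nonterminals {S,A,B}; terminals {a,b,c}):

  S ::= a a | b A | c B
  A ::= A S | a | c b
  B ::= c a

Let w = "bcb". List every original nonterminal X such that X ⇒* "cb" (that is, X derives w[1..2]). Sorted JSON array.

Convert to CNF:
  S -> T0 B | T1 A | T2 T2
  A -> A S | T0 T1 | a
  B -> T0 T2
  T0 -> c
  T1 -> b
  T2 -> a

Fill CYK table bottom-up — only the sub-triangle for w[1..2]:
  [1..1]={T0}  "c"  orig:{}
  [2..2]={T1}  "b"  orig:{}
  [1..2]={A}  "cb"

Original NTs in T[1,2] deriving "cb": ["A"]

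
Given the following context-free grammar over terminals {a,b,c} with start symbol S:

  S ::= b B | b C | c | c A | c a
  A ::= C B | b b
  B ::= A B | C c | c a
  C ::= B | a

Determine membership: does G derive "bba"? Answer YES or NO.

CNF form of G:
  S -> T0 B | T0 C | T1 A | T1 T2 | c
  A -> C B | T0 T0
  B -> A B | C T1 | T1 T2
  C -> A B | C T1 | T1 T2 | a
  T0 -> b
  T1 -> c
  T2 -> a

Fill CYK table bottom-up:
  T[0,0] 'b' = {T0}  orig:{}
  T[1,1] 'b' = {T0}  orig:{}
  T[2,2] 'a' = {C,T2}  orig:{C}
  T[0,1] 'bb' = {A}
  T[1,2] 'ba' = {S}
  T[0,2] 'bba' = ∅

S ∉ T[0,2] ⇒ NO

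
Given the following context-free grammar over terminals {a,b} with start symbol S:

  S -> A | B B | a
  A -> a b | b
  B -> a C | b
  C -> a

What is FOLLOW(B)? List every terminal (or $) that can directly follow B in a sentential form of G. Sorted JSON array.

Compute FIRST by fixpoint:
pass 1:
  A via A→a b: +{a}
  A via A→b: +{b}
  B via B→a C: +{a}
  B via B→b: +{b}
  C via C→a: +{a}
  S via S→A: +{a,b}
  FIRST[S]={a,b}  FIRST[A]={a,b}  FIRST[B]={a,b}  FIRST[C]={a}
pass 2: done
  FIRST[S]={a,b}  FIRST[A]={a,b}  FIRST[B]={a,b}  FIRST[C]={a}

FOLLOW iteration:
FOLLOW(S) := {$}
pass 1:
  S→A: FOLLOW(A) ⊇ FOLLOW(S) ⊇ {$}; new: +{$}
  S→B B: FOLLOW(B) ⊇ FIRST(B) = {a,b}; new: +{a,b}
  S→B B: FOLLOW(B) ⊇ FOLLOW(S) ⊇ {$}; new: +{$}
  FOLLOW[S]={$}  FOLLOW[A]={$}  FOLLOW[B]={$,a,b}  FOLLOW[C]={}
pass 2:
  B→a C: FOLLOW(C) ⊇ FOLLOW(B) ⊇ {$,a,b}; new: +{$,a,b}
  FOLLOW[S]={$}  FOLLOW[A]={$}  FOLLOW[B]={$,a,b}  FOLLOW[C]={$,a,b}
pass 3: (no change)
  FOLLOW[S]={$}  FOLLOW[A]={$}  FOLLOW[B]={$,a,b}  FOLLOW[C]={$,a,b}

FOLLOW(B) = ["$", "a", "b"]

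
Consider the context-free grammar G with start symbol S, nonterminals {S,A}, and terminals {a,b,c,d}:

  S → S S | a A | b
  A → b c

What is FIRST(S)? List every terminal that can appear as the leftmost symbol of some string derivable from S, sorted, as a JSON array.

FIRST sets, iterate to fixpoint:
round 1:
  A via A→b c: +{b}
  S via S→a A: +{a}
  S via S→b: +{b}
  FIRST[S]={a,b}  FIRST[A]={b}
round 2: done
  FIRST[S]={a,b}  FIRST[A]={b}

FIRST(S) = ["a", "b"]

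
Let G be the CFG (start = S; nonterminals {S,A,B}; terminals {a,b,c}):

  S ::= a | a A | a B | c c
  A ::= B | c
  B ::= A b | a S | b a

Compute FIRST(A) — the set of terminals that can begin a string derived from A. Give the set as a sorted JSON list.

Compute FIRST by fixpoint:
[1]
  A via A→c: +{c}
  B via B→A b: +{c}
  B via B→a S: +{a}
  B via B→b a: +{b}
  S via S→a: +{a}
  S via S→c c: +{c}
  S: {a,c}  A: {c}  B: {a,b,c}
[2]
  A via A→B: +{a,b}
  S: {a,c}  A: {a,b,c}  B: {a,b,c}
[3] done
  S: {a,c}  A: {a,b,c}  B: {a,b,c}

FIRST(A) = ["a", "b", "c"]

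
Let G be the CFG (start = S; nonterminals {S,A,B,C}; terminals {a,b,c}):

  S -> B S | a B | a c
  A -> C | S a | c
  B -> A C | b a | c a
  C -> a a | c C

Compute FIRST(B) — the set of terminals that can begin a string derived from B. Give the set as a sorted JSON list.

FIRST sets, iterate to fixpoint:
round 1:
  A via A→c: +{c}
  B via B→A C: +{c}
  B via B→b a: +{b}
  C via C→a a: +{a}
  C via C→c C: +{c}
  S via S→B S: +{b,c}
  S via S→a B: +{a}
  S: {a,b,c}  A: {c}  B: {b,c}  C: {a,c}
round 2:
  A via A→C: +{a}
  A via A→S a: +{b}
  B via B→A C: +{a}
  S: {a,b,c}  A: {a,b,c}  B: {a,b,c}  C: {a,c}
round 3: — fixpoint
  S: {a,b,c}  A: {a,b,c}  B: {a,b,c}  C: {a,c}

FIRST(B) = ["a", "b", "c"]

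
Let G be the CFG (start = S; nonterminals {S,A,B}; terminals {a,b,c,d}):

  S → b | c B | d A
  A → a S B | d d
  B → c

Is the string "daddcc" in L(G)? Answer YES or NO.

Convert to CNF:
  S -> T1 A | T2 B | b
  A -> T0 X3 | T1 T1
  B -> c
  T0 -> a
  T1 -> d
  T2 -> c
  X3 -> S B

Fill CYK table bottom-up:
  cell(0,0) d: {T1}  orig:{}
  cell(1,1) a: {T0}  orig:{}
  cell(2,2) d: {T1}  orig:{}
  cell(3,3) d: {T1}  orig:{}
  cell(4,4) c: {B,T2}  orig:{B}
  cell(5,5) c: {B,T2}  orig:{B}
  cell(0,1) da: ∅
  cell(1,2) ad: ∅
  cell(2,3) dd: {A}
  cell(3,4) dc: ∅
  cell(4,5) cc: {S}
  cell(0,2) dad: ∅
  cell(1,3) add: ∅
  cell(2,4) ddc: ∅
  cell(3,5) dcc: ∅
  cell(0,3) dadd: ∅
  cell(1,4) addc: ∅
  cell(2,5) ddcc: ∅
  cell(0,4) daddc: ∅
  cell(1,5) addcc: ∅
  cell(0,5) daddcc: ∅

S ∉ T[0,5] ⇒ NO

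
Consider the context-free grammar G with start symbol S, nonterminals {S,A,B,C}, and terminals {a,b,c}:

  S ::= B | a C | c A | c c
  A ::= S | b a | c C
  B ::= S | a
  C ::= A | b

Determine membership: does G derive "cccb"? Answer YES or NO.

CNF form of G:
  S -> T0 C | T2 A | T2 T2 | a
  A -> T0 C | T1 T0 | T2 A | T2 C | T2 T2 | a
  B -> T0 C | T2 A | T2 T2 | a
  C -> T0 C | T1 T0 | T2 A | T2 C | T2 T2 | a | b
  T0 -> a
  T1 -> b
  T2 -> c

CYK fill:
  T[0,0] 'c' = {T2}  orig:{}
  T[1,1] 'c' = {T2}  orig:{}
  T[2,2] 'c' = {T2}  orig:{}
  T[3,3] 'b' = {C,T1}  orig:{C}
  T[0,1] 'cc' = {A,B,C,S}
  T[1,2] 'cc' = {A,B,C,S}
  T[2,3] 'cb' = {A,C}
  T[0,2] 'ccc' = {A,B,C,S}
  T[1,3] 'ccb' = {A,B,C,S}
  T[0,3] 'cccb' = {A,B,C,S}

S ∈ T[0,3] ⇒ YES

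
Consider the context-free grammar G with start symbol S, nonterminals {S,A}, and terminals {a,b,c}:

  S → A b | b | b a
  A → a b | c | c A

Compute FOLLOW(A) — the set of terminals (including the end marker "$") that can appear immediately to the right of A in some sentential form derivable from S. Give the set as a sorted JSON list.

FIRST iteration:
pass 1:
  A via A→a b: +{a}
  A via A→c: +{c}
  S via S→A b: +{a,c}
  S via S→b: +{b}
  FIRST(S)={a,b,c}  FIRST(A)={a,c}
pass 2: — fixpoint
  FIRST(S)={a,b,c}  FIRST(A)={a,c}

FOLLOW iteration:
initialize: $ ∈ FOLLOW(S)
round 1:
  S→A b: FOLLOW(A) ⊇ FIRST(b) = {b}; new: +{b}
  S: {$}  A: {b}
round 2: — fixpoint
  S: {$}  A: {b}

FOLLOW(A) = ["b"]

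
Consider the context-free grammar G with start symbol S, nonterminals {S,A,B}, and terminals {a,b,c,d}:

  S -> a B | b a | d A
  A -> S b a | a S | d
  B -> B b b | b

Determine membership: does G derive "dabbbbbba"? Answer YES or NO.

Convert to CNF:
  S -> T0 T1 | T1 B | T2 A
  A -> S X3 | T1 S | d
  B -> B X4 | b
  T0 -> b
  T1 -> a
  T2 -> d
  X3 -> T0 T1
  X4 -> T0 T0

CYK fill:
  cell(0,0) d: {A,T2}  orig:{A}
  cell(1,1) a: {T1}  orig:{}
  cell(2,2) b: {B,T0}  orig:{B}
  cell(3,3) b: {B,T0}  orig:{B}
  cell(4,4) b: {B,T0}  orig:{B}
  cell(5,5) b: {B,T0}  orig:{B}
  cell(6,6) b: {B,T0}  orig:{B}
  cell(7,7) b: {B,T0}  orig:{B}
  cell(8,8) a: {T1}  orig:{}
  cell(0,1) da: ∅
  cell(1,2) ab: {S}
  cell(2,3) bb: {X4}  orig:{}
  cell(3,4) bb: {X4}  orig:{}
  cell(4,5) bb: {X4}  orig:{}
  cell(5,6) bb: {X4}  orig:{}
  cell(6,7) bb: {X4}  orig:{}
  cell(7,8) ba: {S,X3}  orig:{S}
  cell(0,2) dab: ∅
  cell(1,3) abb: ∅
  cell(2,4) bbb: {B}
  cell(3,5) bbb: {B}
  cell(4,6) bbb: {B}
  cell(5,7) bbb: {B}
  cell(6,8) bba: ∅
  cell(0,3) dabb: ∅
  cell(1,4) abbb: {S}
  cell(2,5) bbbb: ∅
  cell(3,6) bbbb: ∅
  cell(4,7) bbbb: ∅
  cell(5,8) bbba: ∅
  cell(0,4) dabbb: ∅
  cell(1,5) abbbb: ∅
  cell(2,6) bbbbb: {B}
  cell(3,7) bbbbb: {B}
  cell(4,8) bbbba: ∅
  cell(0,5) dabbbb: ∅
  cell(1,6) abbbbb: {S}
  cell(2,7) bbbbbb: ∅
  cell(3,8) bbbbba: ∅
  cell(0,6) dabbbbb: ∅
  cell(1,7) abbbbbb: ∅
  cell(2,8) bbbbbba: ∅
  cell(0,7) dabbbbbb: ∅
  cell(1,8) abbbbbba: {A}
  cell(0,8) dabbbbbba: {S}

S ∈ T[0,8] ⇒ YES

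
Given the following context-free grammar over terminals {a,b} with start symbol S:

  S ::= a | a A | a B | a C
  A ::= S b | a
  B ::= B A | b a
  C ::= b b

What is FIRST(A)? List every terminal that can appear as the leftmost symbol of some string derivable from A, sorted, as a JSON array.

FIRST sets, iterate to fixpoint:
[1]
  A via A→a: +{a}
  B via B→b a: +{b}
  C via C→b b: +{b}
  S via S→a: +{a}
  S: {a}  A: {a}  B: {b}  C: {b}
[2] — fixpoint
  S: {a}  A: {a}  B: {b}  C: {b}

FIRST(A) = ["a"]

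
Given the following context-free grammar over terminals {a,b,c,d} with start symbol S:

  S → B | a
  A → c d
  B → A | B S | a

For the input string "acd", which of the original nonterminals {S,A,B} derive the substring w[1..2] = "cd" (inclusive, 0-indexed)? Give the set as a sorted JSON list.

Convert to CNF:
  S -> B S | T0 T1 | a
  A -> T0 T1
  B -> B S | T0 T1 | a
  T0 -> c
  T1 -> d

CYK table (by increasing span) — only the sub-triangle for w[1..2]:
  [1..1]={T0}  "c"  orig:{}
  [2..2]={T1}  "d"  orig:{}
  [1..2]={A,B,S}  "cd"

Original NTs in T[1,2] deriving "cd": ["A", "B", "S"]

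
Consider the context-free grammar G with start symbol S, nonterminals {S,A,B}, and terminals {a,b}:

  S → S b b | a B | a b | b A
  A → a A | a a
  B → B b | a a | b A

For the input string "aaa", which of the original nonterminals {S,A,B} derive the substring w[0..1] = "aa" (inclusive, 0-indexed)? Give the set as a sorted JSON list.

CNF form of G:
  S -> S X2 | T0 B | T0 T1 | T1 A
  A -> T0 A | T0 T0
  B -> B T1 | T0 T0 | T1 A
  T0 -> a
  T1 -> b
  X2 -> T1 T1

CYK table (by increasing span) — only the sub-triangle for w[0..1]:
  cell(0,0) a: {T0}  orig:{}
  cell(1,1) a: {T0}  orig:{}
  cell(0,1) aa: {A,B}

Original NTs in T[0,1] deriving "aa": ["A", "B"]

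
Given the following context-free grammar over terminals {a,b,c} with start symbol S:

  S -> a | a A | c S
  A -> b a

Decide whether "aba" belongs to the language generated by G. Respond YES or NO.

CNF form of G:
  S -> T1 A | T2 S | a
  A -> T0 T1
  T0 -> b
  T1 -> a
  T2 -> c

CYK table (by increasing span):
  [0..0]={S,T1}  "a"  orig:{S}
  [1..1]={T0}  "b"  orig:{}
  [2..2]={S,T1}  "a"  orig:{S}
  [0..1]=∅  "ab"
  [1..2]={A}  "ba"
  [0..2]={S}  "aba"

S ∈ T[0,2] ⇒ YES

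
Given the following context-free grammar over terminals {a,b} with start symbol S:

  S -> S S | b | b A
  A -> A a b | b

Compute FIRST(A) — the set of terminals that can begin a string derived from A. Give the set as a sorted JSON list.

FIRST iteration:
round 1:
  A via A→b: +{b}
  S via S→b: +{b}
  FIRST[S]={b}  FIRST[A]={b}
round 2: done
  FIRST[S]={b}  FIRST[A]={b}

FIRST(A) = ["b"]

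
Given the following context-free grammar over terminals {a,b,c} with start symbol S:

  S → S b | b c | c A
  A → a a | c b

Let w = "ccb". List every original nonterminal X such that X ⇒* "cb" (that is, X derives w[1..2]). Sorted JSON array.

Convert to CNF:
  S -> S T2 | T1 A | T2 T1
  A -> T0 T0 | T1 T2
  T0 -> a
  T1 -> c
  T2 -> b

CYK fill, restricted to cells inside w[1..2]:
  cell(1,1) c: {T1}  orig:{}
  cell(2,2) b: {T2}  orig:{}
  cell(1,2) cb: {A}

Original NTs in T[1,2] deriving "cb": ["A"]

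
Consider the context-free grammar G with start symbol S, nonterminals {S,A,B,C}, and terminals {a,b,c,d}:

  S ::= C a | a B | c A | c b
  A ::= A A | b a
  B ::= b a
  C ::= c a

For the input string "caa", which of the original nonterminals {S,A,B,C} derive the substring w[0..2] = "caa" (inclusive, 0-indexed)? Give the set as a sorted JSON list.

Convert to CNF:
  S -> C T1 | T1 B | T2 A | T2 T0
  A -> A A | T0 T1
  B -> T0 T1
  C -> T2 T1
  T0 -> b
  T1 -> a
  T2 -> c

Fill CYK table bottom-up, restricted to cells inside w[0..2]:
  [0..0]={T2}  "c"  orig:{}
  [1..1]={T1}  "a"  orig:{}
  [2..2]={T1}  "a"  orig:{}
  [0..1]={C}  "ca"
  [1..2]=∅  "aa"
  [0..2]={S}  "caa"

Original NTs in T[0,2] deriving "caa": ["S"]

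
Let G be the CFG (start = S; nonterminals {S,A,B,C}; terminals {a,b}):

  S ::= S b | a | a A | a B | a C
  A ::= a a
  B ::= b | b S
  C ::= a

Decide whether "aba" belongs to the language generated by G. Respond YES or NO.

Convert to CNF:
  S -> S T1 | T0 A | T0 B | T0 C | a
  A -> T0 T0
  B -> T1 S | b
  C -> a
  T0 -> a
  T1 -> b

Fill CYK table bottom-up:
  cell(0,0) a: {C,S,T0}  orig:{C,S}
  cell(1,1) b: {B,T1}  orig:{B}
  cell(2,2) a: {C,S,T0}  orig:{C,S}
  cell(0,1) ab: {S}
  cell(1,2) ba: {B}
  cell(0,2) aba: {S}

S ∈ T[0,2] ⇒ YES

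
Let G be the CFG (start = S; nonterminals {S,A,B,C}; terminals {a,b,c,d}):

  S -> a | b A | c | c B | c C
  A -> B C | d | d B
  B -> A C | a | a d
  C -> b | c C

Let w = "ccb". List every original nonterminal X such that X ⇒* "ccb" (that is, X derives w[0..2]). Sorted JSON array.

Convert to CNF:
  S -> T2 B | T2 C | T3 A | a | c
  A -> B C | T0 B | d
  B -> A C | T1 T0 | a
  C -> T2 C | b
  T0 -> d
  T1 -> a
  T2 -> c
  T3 -> b

CYK fill, restricted to cells inside w[0..2]:
  cell(0,0) c: {S,T2}  orig:{S}
  cell(1,1) c: {S,T2}  orig:{S}
  cell(2,2) b: {C,T3}  orig:{C}
  cell(0,1) cc: ∅
  cell(1,2) cb: {C,S}
  cell(0,2) ccb: {C,S}

Original NTs in T[0,2] deriving "ccb": ["C", "S"]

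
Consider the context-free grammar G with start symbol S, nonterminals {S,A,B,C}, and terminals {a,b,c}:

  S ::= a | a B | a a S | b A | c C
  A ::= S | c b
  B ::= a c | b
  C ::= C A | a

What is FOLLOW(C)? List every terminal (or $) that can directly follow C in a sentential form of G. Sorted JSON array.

FIRST sets, iterate to fixpoint:
[1]
  A via A→c b: +{c}
  B via B→a c: +{a}
  B via B→b: +{b}
  C via C→a: +{a}
  S via S→a: +{a}
  S via S→b A: +{b}
  S via S→c C: +{c}
  FIRST(S)={a,b,c}  FIRST(A)={c}  FIRST(B)={a,b}  FIRST(C)={a}
[2]
  A via A→S: +{a,b}
  FIRST(S)={a,b,c}  FIRST(A)={a,b,c}  FIRST(B)={a,b}  FIRST(C)={a}
[3] — fixpoint
  FIRST(S)={a,b,c}  FIRST(A)={a,b,c}  FIRST(B)={a,b}  FIRST(C)={a}

Compute FOLLOW by fixpoint:
seed FOLLOW(S) with $
[1]
  C→C A: FOLLOW(C) ⊇ FIRST(A) = {a,b,c}; new: +{a,b,c}
  C→C A: FOLLOW(A) ⊇ FOLLOW(C) ⊇ {a,b,c}; new: +{a,b,c}
  S→a B: FOLLOW(B) ⊇ FOLLOW(S) ⊇ {$}; new: +{$}
  S→b A: FOLLOW(A) ⊇ FOLLOW(S) ⊇ {$}; new: +{$}
  S→c C: FOLLOW(C) ⊇ FOLLOW(S) ⊇ {$}; new: +{$}
  FOLLOW(S)={$}  FOLLOW(A)={$,a,b,c}  FOLLOW(B)={$}  FOLLOW(C)={$,a,b,c}
[2]
  A→S: FOLLOW(S) ⊇ FOLLOW(A) ⊇ {$,a,b,c}; new: +{a,b,c}
  S→a B: FOLLOW(B) ⊇ FOLLOW(S) ⊇ {$,a,b,c}; new: +{a,b,c}
  FOLLOW(S)={$,a,b,c}  FOLLOW(A)={$,a,b,c}  FOLLOW(B)={$,a,b,c}  FOLLOW(C)={$,a,b,c}
[3] (no change)
  FOLLOW(S)={$,a,b,c}  FOLLOW(A)={$,a,b,c}  FOLLOW(B)={$,a,b,c}  FOLLOW(C)={$,a,b,c}

FOLLOW(C) = ["$", "a", "b", "c"]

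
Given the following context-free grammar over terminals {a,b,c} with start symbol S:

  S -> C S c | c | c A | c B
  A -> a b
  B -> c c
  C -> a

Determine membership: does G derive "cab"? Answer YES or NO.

Convert to CNF:
  S -> C X3 | T2 A | T2 B | c
  A -> T0 T1
  B -> T2 T2
  C -> a
  T0 -> a
  T1 -> b
  T2 -> c
  X3 -> S T2

CYK fill:
  [0..0]={S,T2}  "c"  orig:{S}
  [1..1]={C,T0}  "a"  orig:{C}
  [2..2]={T1}  "b"  orig:{}
  [0..1]=∅  "ca"
  [1..2]={A}  "ab"
  [0..2]={S}  "cab"

S ∈ T[0,2] ⇒ YES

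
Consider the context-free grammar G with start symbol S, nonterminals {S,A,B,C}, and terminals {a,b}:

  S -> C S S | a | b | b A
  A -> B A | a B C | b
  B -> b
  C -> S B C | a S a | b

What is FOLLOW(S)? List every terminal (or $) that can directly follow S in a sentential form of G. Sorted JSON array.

Compute FIRST by fixpoint:
iter 1:
  A via A→a B C: +{a}
  A via A→b: +{b}
  B via B→b: +{b}
  C via C→a S a: +{a}
  C via C→b: +{b}
  S via S→C S S: +{a,b}
  FIRST(S)={a,b}  FIRST(A)={a,b}  FIRST(B)={b}  FIRST(C)={a,b}
iter 2: — fixpoint
  FIRST(S)={a,b}  FIRST(A)={a,b}  FIRST(B)={b}  FIRST(C)={a,b}

FOLLOW iteration:
seed FOLLOW(S) with $
pass 1:
  A→B A: FOLLOW(B) ⊇ FIRST(A) = {a,b}; new: +{a,b}
  C→S B C: FOLLOW(S) ⊇ FIRST(B) = {b}; new: +{b}
  C→a S a: FOLLOW(S) ⊇ FIRST(a) = {a}; new: +{a}
  S→C S S: FOLLOW(C) ⊇ FIRST(S) = {a,b}; new: +{a,b}
  S→b A: FOLLOW(A) ⊇ FOLLOW(S) ⊇ {$,a,b}; new: +{$,a,b}
  S: {$,a,b}  A: {$,a,b}  B: {a,b}  C: {a,b}
pass 2:
  A→a B C: FOLLOW(C) ⊇ FOLLOW(A) ⊇ {$,a,b}; new: +{$}
  S: {$,a,b}  A: {$,a,b}  B: {a,b}  C: {$,a,b}
pass 3: — fixpoint
  S: {$,a,b}  A: {$,a,b}  B: {a,b}  C: {$,a,b}

FOLLOW(S) = ["$", "a", "b"]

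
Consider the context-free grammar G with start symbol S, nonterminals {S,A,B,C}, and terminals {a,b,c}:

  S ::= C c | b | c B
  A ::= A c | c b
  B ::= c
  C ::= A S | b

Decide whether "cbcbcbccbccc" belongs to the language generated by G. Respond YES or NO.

CNF form of G:
  S -> C T0 | T0 B | b
  A -> A T0 | T0 T1
  B -> c
  C -> A S | b
  T0 -> c
  T1 -> b

CYK fill:
  cell(0,0) c: {B,T0}  orig:{B}
  cell(1,1) b: {C,S,T1}  orig:{C,S}
  cell(2,2) c: {B,T0}  orig:{B}
  cell(3,3) b: {C,S,T1}  orig:{C,S}
  cell(4,4) c: {B,T0}  orig:{B}
  cell(5,5) b: {C,S,T1}  orig:{C,S}
  cell(6,6) c: {B,T0}  orig:{B}
  cell(7,7) c: {B,T0}  orig:{B}
  cell(8,8) b: {C,S,T1}  orig:{C,S}
  cell(9,9) c: {B,T0}  orig:{B}
  cell(10,10) c: {B,T0}  orig:{B}
  cell(11,11) c: {B,T0}  orig:{B}
  cell(0,1) cb: {A}
  cell(1,2) bc: {S}
  cell(2,3) cb: {A}
  cell(3,4) bc: {S}
  cell(4,5) cb: {A}
  cell(5,6) bc: {S}
  cell(6,7) cc: {S}
  cell(7,8) cb: {A}
  cell(8,9) bc: {S}
  cell(9,10) cc: {S}
  cell(10,11) cc: {S}
  cell(0,2) cbc: {A}
  cell(1,3) bcb: ∅
  cell(2,4) cbc: {A}
  cell(3,5) bcb: ∅
  cell(4,6) cbc: {A}
  cell(5,7) bcc: ∅
  cell(6,8) ccb: ∅
  cell(7,9) cbc: {A}
  cell(8,10) bcc: ∅
  cell(9,11) ccc: ∅
  cell(0,3) cbcb: {C}
  cell(1,4) bcbc: ∅
  cell(2,5) cbcb: {C}
  cell(3,6) bcbc: ∅
  cell(4,7) cbcc: {A,C}
  cell(5,8) bccb: ∅
  cell(6,9) ccbc: ∅
  cell(7,10) cbcc: {A,C}
  cell(8,11) bccc: ∅
  cell(0,4) cbcbc: {C,S}
  cell(1,5) bcbcb: ∅
  cell(2,6) cbcbc: {C,S}
  cell(3,7) bcbcc: ∅
  cell(4,8) cbccb: {C}
  cell(5,9) bccbc: ∅
  cell(6,10) ccbcc: ∅
  cell(7,11) cbccc: {A,C,S}
  cell(0,5) cbcbcb: ∅
  cell(1,6) bcbcbc: ∅
  cell(2,7) cbcbcc: {S}
  cell(3,8) bcbccb: ∅
  cell(4,9) cbccbc: {C,S}
  cell(5,10) bccbcc: ∅
  cell(6,11) ccbccc: ∅
  cell(0,6) cbcbcbc: {C}
  cell(1,7) bcbcbcc: ∅
  cell(2,8) cbcbccb: ∅
  cell(3,9) bcbccbc: ∅
  cell(4,10) cbccbcc: {S}
  cell(5,11) bccbccc: ∅
  cell(0,7) cbcbcbcc: {C,S}
  cell(1,8) bcbcbccb: ∅
  cell(2,9) cbcbccbc: {C}
  cell(3,10) bcbccbcc: ∅
  cell(4,11) cbccbccc: {C}
  cell(0,8) cbcbcbccb: ∅
  cell(1,9) bcbcbccbc: ∅
  cell(2,10) cbcbccbcc: {C,S}
  cell(3,11) bcbccbccc: ∅
  cell(0,9) cbcbcbccbc: ∅
  cell(1,10) bcbcbccbcc: ∅
  cell(2,11) cbcbccbccc: {S}
  cell(0,10) cbcbcbccbcc: {C}
  cell(1,11) bcbcbccbccc: ∅
  cell(0,11) cbcbcbccbccc: {C,S}

S ∈ T[0,11] ⇒ YES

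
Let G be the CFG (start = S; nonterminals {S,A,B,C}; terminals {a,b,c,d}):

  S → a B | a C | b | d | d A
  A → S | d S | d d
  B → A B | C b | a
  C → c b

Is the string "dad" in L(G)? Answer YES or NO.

CNF form of G:
  S -> T0 B | T0 C | T1 A | b | d
  A -> T0 B | T0 C | T1 A | T1 S | T1 T1 | b | d
  B -> A B | C T2 | a
  C -> T3 T2
  T0 -> a
  T1 -> d
  T2 -> b
  T3 -> c

Fill CYK table bottom-up:
  cell(0,0) d: {A,S,T1}  orig:{A,S}
  cell(1,1) a: {B,T0}  orig:{B}
  cell(2,2) d: {A,S,T1}  orig:{A,S}
  cell(0,1) da: {B}
  cell(1,2) ad: ∅
  cell(0,2) dad: ∅

S ∉ T[0,2] ⇒ NO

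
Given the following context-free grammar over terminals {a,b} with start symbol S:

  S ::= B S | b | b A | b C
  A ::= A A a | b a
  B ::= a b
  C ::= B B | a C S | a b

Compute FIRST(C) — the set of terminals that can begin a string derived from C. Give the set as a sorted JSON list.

FIRST sets, iterate to fixpoint:
iter 1:
  A via A→b a: +{b}
  B via B→a b: +{a}
  C via C→B B: +{a}
  S via S→B S: +{a}
  S via S→b: +{b}
  S: {a,b}  A: {b}  B: {a}  C: {a}
iter 2: — fixpoint
  S: {a,b}  A: {b}  B: {a}  C: {a}

FIRST(C) = ["a"]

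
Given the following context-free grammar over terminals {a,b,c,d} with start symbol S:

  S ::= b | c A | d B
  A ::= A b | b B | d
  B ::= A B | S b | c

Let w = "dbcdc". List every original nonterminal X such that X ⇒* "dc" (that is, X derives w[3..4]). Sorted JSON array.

Convert to CNF:
  S -> T1 A | T2 B | b
  A -> A T0 | T0 B | d
  B -> A B | S T0 | c
  T0 -> b
  T1 -> c
  T2 -> d

CYK fill — only the sub-triangle for w[3..4]:
  cell(3,3) d: {A,T2}  orig:{A}
  cell(4,4) c: {B,T1}  orig:{B}
  cell(3,4) dc: {B,S}

Original NTs in T[3,4] deriving "dc": ["B", "S"]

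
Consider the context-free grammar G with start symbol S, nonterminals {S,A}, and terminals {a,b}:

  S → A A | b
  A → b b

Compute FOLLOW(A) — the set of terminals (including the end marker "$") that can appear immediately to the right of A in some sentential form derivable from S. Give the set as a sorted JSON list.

FIRST iteration:
[1]
  A via A→b b: +{b}
  S via S→A A: +{b}
  FIRST[S]={b}  FIRST[A]={b}
[2] — fixpoint
  FIRST[S]={b}  FIRST[A]={b}

Compute FOLLOW by fixpoint:
initialize: $ ∈ FOLLOW(S)
round 1:
  S→A A: FOLLOW(A) ⊇ FIRST(A) = {b}; new: +{b}
  S→A A: FOLLOW(A) ⊇ FOLLOW(S) ⊇ {$}; new: +{$}
  FOLLOW(S)={$}  FOLLOW(A)={$,b}
round 2: (stable)
  FOLLOW(S)={$}  FOLLOW(A)={$,b}

FOLLOW(A) = ["$", "b"]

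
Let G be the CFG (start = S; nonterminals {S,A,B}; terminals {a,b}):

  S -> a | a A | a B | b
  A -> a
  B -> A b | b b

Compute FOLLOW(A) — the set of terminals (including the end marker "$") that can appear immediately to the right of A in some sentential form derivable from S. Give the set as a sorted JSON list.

FIRST sets, iterate to fixpoint:
iter 1:
  A via A→a: +{a}
  B via B→A b: +{a}
  B via B→b b: +{b}
  S via S→a: +{a}
  S via S→b: +{b}
  FIRST[S]={a,b}  FIRST[A]={a}  FIRST[B]={a,b}
iter 2: done
  FIRST[S]={a,b}  FIRST[A]={a}  FIRST[B]={a,b}

FOLLOW sets:
initialize: $ ∈ FOLLOW(S)
round 1:
  B→A b: FOLLOW(A) ⊇ FIRST(b) = {b}; new: +{b}
  S→a A: FOLLOW(A) ⊇ FOLLOW(S) ⊇ {$}; new: +{$}
  S→a B: FOLLOW(B) ⊇ FOLLOW(S) ⊇ {$}; new: +{$}
  FOLLOW(S)={$}  FOLLOW(A)={$,b}  FOLLOW(B)={$}
round 2: (stable)
  FOLLOW(S)={$}  FOLLOW(A)={$,b}  FOLLOW(B)={$}

FOLLOW(A) = ["$", "b"]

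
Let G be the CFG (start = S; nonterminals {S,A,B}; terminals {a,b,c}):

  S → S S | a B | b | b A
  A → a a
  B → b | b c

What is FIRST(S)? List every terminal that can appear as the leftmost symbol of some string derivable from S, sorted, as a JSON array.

FIRST sets, iterate to fixpoint:
pass 1:
  A via A→a a: +{a}
  B via B→b: +{b}
  S via S→a B: +{a}
  S via S→b: +{b}
  FIRST(S)={a,b}  FIRST(A)={a}  FIRST(B)={b}
pass 2: done
  FIRST(S)={a,b}  FIRST(A)={a}  FIRST(B)={b}

FIRST(S) = ["a", "b"]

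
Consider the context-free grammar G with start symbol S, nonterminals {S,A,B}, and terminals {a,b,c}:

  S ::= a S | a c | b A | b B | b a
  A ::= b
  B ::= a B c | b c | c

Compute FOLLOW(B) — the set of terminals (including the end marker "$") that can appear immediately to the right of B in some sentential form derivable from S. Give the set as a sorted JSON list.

FIRST sets, iterate to fixpoint:
pass 1:
  A via A→b: +{b}
  B via B→a B c: +{a}
  B via B→b c: +{b}
  B via B→c: +{c}
  S via S→a S: +{a}
  S via S→b A: +{b}
  S: {a,b}  A: {b}  B: {a,b,c}
pass 2: (stable)
  S: {a,b}  A: {b}  B: {a,b,c}

FOLLOW sets:
seed FOLLOW(S) with $
[1]
  B→a B c: FOLLOW(B) ⊇ FIRST(c) = {c}; new: +{c}
  S→b A: FOLLOW(A) ⊇ FOLLOW(S) ⊇ {$}; new: +{$}
  S→b B: FOLLOW(B) ⊇ FOLLOW(S) ⊇ {$}; new: +{$}
  FOLLOW[S]={$}  FOLLOW[A]={$}  FOLLOW[B]={$,c}
[2] — fixpoint
  FOLLOW[S]={$}  FOLLOW[A]={$}  FOLLOW[B]={$,c}

FOLLOW(B) = ["$", "c"]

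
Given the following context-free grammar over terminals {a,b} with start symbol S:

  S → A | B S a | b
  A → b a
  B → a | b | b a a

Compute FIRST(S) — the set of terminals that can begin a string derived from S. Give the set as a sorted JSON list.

Compute FIRST by fixpoint:
[1]
  A via A→b a: +{b}
  B via B→a: +{a}
  B via B→b: +{b}
  S via S→A: +{b}
  S via S→B S a: +{a}
  S: {a,b}  A: {b}  B: {a,b}
[2] (no change)
  S: {a,b}  A: {b}  B: {a,b}

FIRST(S) = ["a", "b"]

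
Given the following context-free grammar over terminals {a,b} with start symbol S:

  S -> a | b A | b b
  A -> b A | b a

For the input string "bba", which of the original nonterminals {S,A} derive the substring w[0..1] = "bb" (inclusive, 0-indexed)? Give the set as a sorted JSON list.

Convert to CNF:
  S -> T0 A | T0 T0 | a
  A -> T0 A | T0 T1
  T0 -> b
  T1 -> a

CYK fill (cells [i..j] with 0 ≤ i ≤ j ≤ 1 only):
  cell(0,0) b: {T0}  orig:{}
  cell(1,1) b: {T0}  orig:{}
  cell(0,1) bb: {S}

Original NTs in T[0,1] deriving "bb": ["S"]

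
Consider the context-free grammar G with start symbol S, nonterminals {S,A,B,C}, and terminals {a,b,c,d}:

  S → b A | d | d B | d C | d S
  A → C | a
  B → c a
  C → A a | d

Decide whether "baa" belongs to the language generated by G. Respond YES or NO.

CNF form of G:
  S -> T2 A | T3 B | T3 C | T3 S | d
  A -> A T0 | a | d
  B -> T1 T0
  C -> A T0 | d
  T0 -> a
  T1 -> c
  T2 -> b
  T3 -> d

CYK fill:
  cell(0,0) b: {T2}  orig:{}
  cell(1,1) a: {A,T0}  orig:{A}
  cell(2,2) a: {A,T0}  orig:{A}
  cell(0,1) ba: {S}
  cell(1,2) aa: {A,C}
  cell(0,2) baa: {S}

S ∈ T[0,2] ⇒ YES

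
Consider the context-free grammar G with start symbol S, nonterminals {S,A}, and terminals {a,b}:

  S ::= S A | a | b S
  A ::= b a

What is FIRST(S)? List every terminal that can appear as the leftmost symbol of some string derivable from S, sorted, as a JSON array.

FIRST iteration:
round 1:
  A via A→b a: +{b}
  S via S→a: +{a}
  S via S→b S: +{b}
  FIRST[S]={a,b}  FIRST[A]={b}
round 2: — fixpoint
  FIRST[S]={a,b}  FIRST[A]={b}

FIRST(S) = ["a", "b"]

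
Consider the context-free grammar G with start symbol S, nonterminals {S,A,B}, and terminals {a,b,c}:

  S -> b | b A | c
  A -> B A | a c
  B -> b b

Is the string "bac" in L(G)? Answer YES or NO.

Convert to CNF:
  S -> T2 A | b | c
  A -> B A | T0 T1
  B -> T2 T2
  T0 -> a
  T1 -> c
  T2 -> b

CYK table (by increasing span):
  cell(0,0) b: {S,T2}  orig:{S}
  cell(1,1) a: {T0}  orig:{}
  cell(2,2) c: {S,T1}  orig:{S}
  cell(0,1) ba: ∅
  cell(1,2) ac: {A}
  cell(0,2) bac: {S}

S ∈ T[0,2] ⇒ YES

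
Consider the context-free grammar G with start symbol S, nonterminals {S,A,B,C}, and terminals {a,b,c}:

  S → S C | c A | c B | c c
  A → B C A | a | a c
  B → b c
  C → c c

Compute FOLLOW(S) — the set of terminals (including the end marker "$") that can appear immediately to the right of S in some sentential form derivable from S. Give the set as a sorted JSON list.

Compute FIRST by fixpoint:
pass 1:
  A via A→a: +{a}
  B via B→b c: +{b}
  C via C→c c: +{c}
  S via S→c A: +{c}
  S: {c}  A: {a}  B: {b}  C: {c}
pass 2:
  A via A→B C A: +{b}
  S: {c}  A: {a,b}  B: {b}  C: {c}
pass 3: — fixpoint
  S: {c}  A: {a,b}  B: {b}  C: {c}

FOLLOW iteration:
initialize: $ ∈ FOLLOW(S)
[1]
  A→B C A: FOLLOW(B) ⊇ FIRST(C) = {c}; new: +{c}
  A→B C A: FOLLOW(C) ⊇ FIRST(A) = {a,b}; new: +{a,b}
  S→S C: FOLLOW(S) ⊇ FIRST(C) = {c}; new: +{c}
  S→S C: FOLLOW(C) ⊇ FOLLOW(S) ⊇ {$,c}; new: +{$,c}
  S→c A: FOLLOW(A) ⊇ FOLLOW(S) ⊇ {$,c}; new: +{$,c}
  S→c B: FOLLOW(B) ⊇ FOLLOW(S) ⊇ {$,c}; new: +{$}
  FOLLOW[S]={$,c}  FOLLOW[A]={$,c}  FOLLOW[B]={$,c}  FOLLOW[C]={$,a,b,c}
[2] (no change)
  FOLLOW[S]={$,c}  FOLLOW[A]={$,c}  FOLLOW[B]={$,c}  FOLLOW[C]={$,a,b,c}

FOLLOW(S) = ["$", "c"]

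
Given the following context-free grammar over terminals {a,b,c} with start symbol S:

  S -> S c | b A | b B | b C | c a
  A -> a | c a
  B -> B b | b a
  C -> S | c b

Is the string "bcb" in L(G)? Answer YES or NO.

CNF form of G:
  S -> S T0 | T0 T1 | T2 A | T2 B | T2 C
  A -> T0 T1 | a
  B -> B T2 | T2 T1
  C -> S T0 | T0 T1 | T0 T2 | T2 A | T2 B | T2 C
  T0 -> c
  T1 -> a
  T2 -> b

CYK fill:
  cell(0,0) b: {T2}  orig:{}
  cell(1,1) c: {T0}  orig:{}
  cell(2,2) b: {T2}  orig:{}
  cell(0,1) bc: ∅
  cell(1,2) cb: {C}
  cell(0,2) bcb: {C,S}

S ∈ T[0,2] ⇒ YES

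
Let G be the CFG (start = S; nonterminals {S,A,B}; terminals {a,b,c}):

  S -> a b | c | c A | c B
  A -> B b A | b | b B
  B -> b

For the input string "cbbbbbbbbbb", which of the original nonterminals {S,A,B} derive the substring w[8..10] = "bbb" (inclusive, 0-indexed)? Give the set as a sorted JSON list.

Convert to CNF:
  S -> T1 T0 | T2 A | T2 B | c
  A -> B X3 | T0 B | b
  B -> b
  T0 -> b
  T1 -> a
  T2 -> c
  X3 -> T0 A

CYK table (by increasing span) — only the sub-triangle for w[8..10]:
  [8..8]={A,B,T0}  "b"  orig:{A,B}
  [9..9]={A,B,T0}  "b"  orig:{A,B}
  [10..10]={A,B,T0}  "b"  orig:{A,B}
  [8..9]={A,X3}  "bb"  orig:{A}
  [9..10]={A,X3}  "bb"  orig:{A}
  [8..10]={A,X3}  "bbb"  orig:{A}

Original NTs in T[8,10] deriving "bbb": ["A"]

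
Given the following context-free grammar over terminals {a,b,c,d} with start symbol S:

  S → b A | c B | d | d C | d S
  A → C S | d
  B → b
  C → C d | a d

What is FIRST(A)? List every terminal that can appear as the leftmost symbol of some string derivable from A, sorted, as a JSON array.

FIRST sets, iterate to fixpoint:
pass 1:
  A via A→d: +{d}
  B via B→b: +{b}
  C via C→a d: +{a}
  S via S→b A: +{b}
  S via S→c B: +{c}
  S via S→d: +{d}
  FIRST(S)={b,c,d}  FIRST(A)={d}  FIRST(B)={b}  FIRST(C)={a}
pass 2:
  A via A→C S: +{a}
  FIRST(S)={b,c,d}  FIRST(A)={a,d}  FIRST(B)={b}  FIRST(C)={a}
pass 3: (no change)
  FIRST(S)={b,c,d}  FIRST(A)={a,d}  FIRST(B)={b}  FIRST(C)={a}

FIRST(A) = ["a", "d"]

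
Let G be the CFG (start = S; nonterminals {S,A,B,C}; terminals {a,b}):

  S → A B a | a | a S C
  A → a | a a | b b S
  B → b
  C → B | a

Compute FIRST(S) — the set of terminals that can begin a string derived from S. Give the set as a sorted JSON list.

FIRST sets, iterate to fixpoint:
iter 1:
  A via A→a: +{a}
  A via A→b b S: +{b}
  B via B→b: +{b}
  C via C→B: +{b}
  C via C→a: +{a}
  S via S→A B a: +{a,b}
  S: {a,b}  A: {a,b}  B: {b}  C: {a,b}
iter 2: done
  S: {a,b}  A: {a,b}  B: {b}  C: {a,b}

FIRST(S) = ["a", "b"]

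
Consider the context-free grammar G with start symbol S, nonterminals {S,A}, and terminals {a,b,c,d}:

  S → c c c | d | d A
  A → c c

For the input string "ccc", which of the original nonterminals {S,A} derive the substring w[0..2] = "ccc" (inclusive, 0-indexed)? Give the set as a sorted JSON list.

Convert to CNF:
  S -> T0 X2 | T1 A | d
  A -> T0 T0
  T0 -> c
  T1 -> d
  X2 -> T0 T0

Fill CYK table bottom-up (cells [i..j] with 0 ≤ i ≤ j ≤ 2 only):
  T[0,0] 'c' = {T0}  orig:{}
  T[1,1] 'c' = {T0}  orig:{}
  T[2,2] 'c' = {T0}  orig:{}
  T[0,1] 'cc' = {A,X2}  orig:{A}
  T[1,2] 'cc' = {A,X2}  orig:{A}
  T[0,2] 'ccc' = {S}

Original NTs in T[0,2] deriving "ccc": ["S"]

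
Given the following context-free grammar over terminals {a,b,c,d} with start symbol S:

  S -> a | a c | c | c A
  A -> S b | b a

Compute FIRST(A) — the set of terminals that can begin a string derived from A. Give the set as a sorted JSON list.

FIRST sets, iterate to fixpoint:
[1]
  A via A→b a: +{b}
  S via S→a: +{a}
  S via S→c: +{c}
  FIRST(S)={a,c}  FIRST(A)={b}
[2]
  A via A→S b: +{a,c}
  FIRST(S)={a,c}  FIRST(A)={a,b,c}
[3] done
  FIRST(S)={a,c}  FIRST(A)={a,b,c}

FIRST(A) = ["a", "b", "c"]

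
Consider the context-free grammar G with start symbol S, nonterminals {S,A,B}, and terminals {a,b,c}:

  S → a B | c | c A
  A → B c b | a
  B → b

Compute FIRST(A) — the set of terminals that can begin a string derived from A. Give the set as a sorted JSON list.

FIRST sets, iterate to fixpoint:
pass 1:
  A via A→a: +{a}
  B via B→b: +{b}
  S via S→a B: +{a}
  S via S→c: +{c}
  FIRST(S)={a,c}  FIRST(A)={a}  FIRST(B)={b}
pass 2:
  A via A→B c b: +{b}
  FIRST(S)={a,c}  FIRST(A)={a,b}  FIRST(B)={b}
pass 3: (no change)
  FIRST(S)={a,c}  FIRST(A)={a,b}  FIRST(B)={b}

FIRST(A) = ["a", "b"]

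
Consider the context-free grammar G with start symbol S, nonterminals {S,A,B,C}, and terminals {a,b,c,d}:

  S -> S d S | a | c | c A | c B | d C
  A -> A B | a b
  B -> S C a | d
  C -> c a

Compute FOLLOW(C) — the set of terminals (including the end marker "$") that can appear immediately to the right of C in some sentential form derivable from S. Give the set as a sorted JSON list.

Compute FIRST by fixpoint:
iter 1:
  A via A→a b: +{a}
  B via B→d: +{d}
  C via C→c a: +{c}
  S via S→a: +{a}
  S via S→c: +{c}
  S via S→d C: +{d}
  S: {a,c,d}  A: {a}  B: {d}  C: {c}
iter 2:
  B via B→S C a: +{a,c}
  S: {a,c,d}  A: {a}  B: {a,c,d}  C: {c}
iter 3: done
  S: {a,c,d}  A: {a}  B: {a,c,d}  C: {c}

FOLLOW iteration:
seed FOLLOW(S) with $
round 1:
  A→A B: FOLLOW(A) ⊇ FIRST(B) = {a,c,d}; new: +{a,c,d}
  A→A B: FOLLOW(B) ⊇ FOLLOW(A) ⊇ {a,c,d}; new: +{a,c,d}
  B→S C a: FOLLOW(S) ⊇ FIRST(C) = {c}; new: +{c}
  B→S C a: FOLLOW(C) ⊇ FIRST(a) = {a}; new: +{a}
  S→S d S: FOLLOW(S) ⊇ FIRST(d) = {d}; new: +{d}
  S→c A: FOLLOW(A) ⊇ FOLLOW(S) ⊇ {$,c,d}; new: +{$}
  S→c B: FOLLOW(B) ⊇ FOLLOW(S) ⊇ {$,c,d}; new: +{$}
  S→d C: FOLLOW(C) ⊇ FOLLOW(S) ⊇ {$,c,d}; new: +{$,c,d}
  S: {$,c,d}  A: {$,a,c,d}  B: {$,a,c,d}  C: {$,a,c,d}
round 2: — fixpoint
  S: {$,c,d}  A: {$,a,c,d}  B: {$,a,c,d}  C: {$,a,c,d}

FOLLOW(C) = ["$", "a", "c", "d"]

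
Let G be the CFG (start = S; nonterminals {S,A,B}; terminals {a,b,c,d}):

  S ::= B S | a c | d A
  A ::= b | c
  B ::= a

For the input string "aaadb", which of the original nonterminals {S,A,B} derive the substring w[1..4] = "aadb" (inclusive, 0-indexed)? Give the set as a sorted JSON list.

CNF form of G:
  S -> B S | T0 T1 | T2 A
  A -> b | c
  B -> a
  T0 -> a
  T1 -> c
  T2 -> d

CYK table (by increasing span) (cells [i..j] with 1 ≤ i ≤ j ≤ 4 only):
  T[1,1] 'a' = {B,T0}  orig:{B}
  T[2,2] 'a' = {B,T0}  orig:{B}
  T[3,3] 'd' = {T2}  orig:{}
  T[4,4] 'b' = {A}
  T[1,2] 'aa' = ∅
  T[2,3] 'ad' = ∅
  T[3,4] 'db' = {S}
  T[1,3] 'aad' = ∅
  T[2,4] 'adb' = {S}
  T[1,4] 'aadb' = {S}

Original NTs in T[1,4] deriving "aadb": ["S"]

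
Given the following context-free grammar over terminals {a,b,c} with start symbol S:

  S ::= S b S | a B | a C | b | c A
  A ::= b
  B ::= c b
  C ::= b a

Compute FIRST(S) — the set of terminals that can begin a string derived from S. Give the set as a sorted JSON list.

Compute FIRST by fixpoint:
iter 1:
  A via A→b: +{b}
  B via B→c b: +{c}
  C via C→b a: +{b}
  S via S→a B: +{a}
  S via S→b: +{b}
  S via S→c A: +{c}
  FIRST(S)={a,b,c}  FIRST(A)={b}  FIRST(B)={c}  FIRST(C)={b}
iter 2: — fixpoint
  FIRST(S)={a,b,c}  FIRST(A)={b}  FIRST(B)={c}  FIRST(C)={b}

FIRST(S) = ["a", "b", "c"]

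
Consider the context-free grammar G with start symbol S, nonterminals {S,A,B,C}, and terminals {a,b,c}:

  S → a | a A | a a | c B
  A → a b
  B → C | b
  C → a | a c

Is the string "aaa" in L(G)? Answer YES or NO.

Convert to CNF:
  S -> T0 A | T0 T0 | T2 B | a
  A -> T0 T1
  B -> T0 T2 | a | b
  C -> T0 T2 | a
  T0 -> a
  T1 -> b
  T2 -> c

CYK fill:
  cell(0,0) a: {B,C,S,T0}  orig:{B,C,S}
  cell(1,1) a: {B,C,S,T0}  orig:{B,C,S}
  cell(2,2) a: {B,C,S,T0}  orig:{B,C,S}
  cell(0,1) aa: {S}
  cell(1,2) aa: {S}
  cell(0,2) aaa: ∅

S ∉ T[0,2] ⇒ NO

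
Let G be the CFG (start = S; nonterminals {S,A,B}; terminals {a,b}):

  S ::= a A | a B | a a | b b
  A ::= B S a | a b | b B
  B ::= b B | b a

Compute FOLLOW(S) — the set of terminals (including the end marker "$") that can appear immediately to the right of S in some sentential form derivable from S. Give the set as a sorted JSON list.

FIRST iteration:
round 1:
  A via A→a b: +{a}
  A via A→b B: +{b}
  B via B→b B: +{b}
  S via S→a A: +{a}
  S via S→b b: +{b}
  FIRST(S)={a,b}  FIRST(A)={a,b}  FIRST(B)={b}
round 2: — fixpoint
  FIRST(S)={a,b}  FIRST(A)={a,b}  FIRST(B)={b}

FOLLOW iteration:
initialize: $ ∈ FOLLOW(S)
iter 1:
  A→B S a: FOLLOW(B) ⊇ FIRST(S) = {a,b}; new: +{a,b}
  A→B S a: FOLLOW(S) ⊇ FIRST(a) = {a}; new: +{a}
  S→a A: FOLLOW(A) ⊇ FOLLOW(S) ⊇ {$,a}; new: +{$,a}
  S→a B: FOLLOW(B) ⊇ FOLLOW(S) ⊇ {$,a}; new: +{$}
  FOLLOW[S]={$,a}  FOLLOW[A]={$,a}  FOLLOW[B]={$,a,b}
iter 2: (stable)
  FOLLOW[S]={$,a}  FOLLOW[A]={$,a}  FOLLOW[B]={$,a,b}

FOLLOW(S) = ["$", "a"]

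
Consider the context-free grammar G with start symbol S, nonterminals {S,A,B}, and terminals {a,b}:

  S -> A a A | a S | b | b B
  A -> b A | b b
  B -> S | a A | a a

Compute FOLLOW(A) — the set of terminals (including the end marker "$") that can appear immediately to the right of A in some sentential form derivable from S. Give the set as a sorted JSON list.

FIRST sets, iterate to fixpoint:
pass 1:
  A via A→b A: +{b}
  B via B→a A: +{a}
  S via S→A a A: +{b}
  S via S→a S: +{a}
  FIRST(S)={a,b}  FIRST(A)={b}  FIRST(B)={a}
pass 2:
  B via B→S: +{b}
  FIRST(S)={a,b}  FIRST(A)={b}  FIRST(B)={a,b}
pass 3: done
  FIRST(S)={a,b}  FIRST(A)={b}  FIRST(B)={a,b}

Compute FOLLOW by fixpoint:
FOLLOW(S) := {$}
pass 1:
  S→A a A: FOLLOW(A) ⊇ FIRST(a) = {a}; new: +{a}
  S→A a A: FOLLOW(A) ⊇ FOLLOW(S) ⊇ {$}; new: +{$}
  S→b B: FOLLOW(B) ⊇ FOLLOW(S) ⊇ {$}; new: +{$}
  S: {$}  A: {$,a}  B: {$}
pass 2: done
  S: {$}  A: {$,a}  B: {$}

FOLLOW(A) = ["$", "a"]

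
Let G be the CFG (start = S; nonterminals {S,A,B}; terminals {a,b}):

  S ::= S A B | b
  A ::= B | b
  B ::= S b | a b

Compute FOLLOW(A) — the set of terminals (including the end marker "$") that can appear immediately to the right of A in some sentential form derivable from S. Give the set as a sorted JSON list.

FIRST iteration:
iter 1:
  A via A→b: +{b}
  B via B→a b: +{a}
  S via S→b: +{b}
  FIRST(S)={b}  FIRST(A)={b}  FIRST(B)={a}
iter 2:
  A via A→B: +{a}
  B via B→S b: +{b}
  FIRST(S)={b}  FIRST(A)={a,b}  FIRST(B)={a,b}
iter 3: done
  FIRST(S)={b}  FIRST(A)={a,b}  FIRST(B)={a,b}

Compute FOLLOW by fixpoint:
initialize: $ ∈ FOLLOW(S)
iter 1:
  B→S b: FOLLOW(S) ⊇ FIRST(b) = {b}; new: +{b}
  S→S A B: FOLLOW(S) ⊇ FIRST(A) = {a,b}; new: +{a}
  S→S A B: FOLLOW(A) ⊇ FIRST(B) = {a,b}; new: +{a,b}
  S→S A B: FOLLOW(B) ⊇ FOLLOW(S) ⊇ {$,a,b}; new: +{$,a,b}
  FOLLOW(S)={$,a,b}  FOLLOW(A)={a,b}  FOLLOW(B)={$,a,b}
iter 2: (stable)
  FOLLOW(S)={$,a,b}  FOLLOW(A)={a,b}  FOLLOW(B)={$,a,b}

FOLLOW(A) = ["a", "b"]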